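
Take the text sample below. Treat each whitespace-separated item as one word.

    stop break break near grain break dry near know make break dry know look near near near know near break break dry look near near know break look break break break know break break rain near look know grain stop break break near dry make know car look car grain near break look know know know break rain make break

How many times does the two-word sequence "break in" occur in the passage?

Scanning the 59 overlapping bigram windows for "break in":
  (none found)

0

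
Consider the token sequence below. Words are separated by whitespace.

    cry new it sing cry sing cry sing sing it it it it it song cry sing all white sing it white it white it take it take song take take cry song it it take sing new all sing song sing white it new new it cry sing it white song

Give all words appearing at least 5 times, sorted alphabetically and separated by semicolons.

Unigram counts meeting the condition (at least 5 times):
  cry: 6
  it: 15
  sing: 10
  song: 5
  take: 5
  white: 5

cry; it; sing; song; take; white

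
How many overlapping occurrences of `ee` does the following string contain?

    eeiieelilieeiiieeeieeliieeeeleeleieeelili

Sliding a length-2 window over the 41 characters (40 positions):
  position 1–2: ee
  position 5–6: ee
  position 11–12: ee
  position 16–17: ee
  position 17–18: ee
  position 20–21: ee
  position 25–26: ee
  position 26–27: ee
  position 27–28: ee
  position 30–31: ee
  … (2 more)

12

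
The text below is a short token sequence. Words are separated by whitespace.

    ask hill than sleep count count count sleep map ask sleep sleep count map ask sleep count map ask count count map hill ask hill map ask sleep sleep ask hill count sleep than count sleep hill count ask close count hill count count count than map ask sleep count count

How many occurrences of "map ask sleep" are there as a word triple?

4

Scanning the 49 overlapping trigram windows for "map ask sleep":
  position 9–11: map ask sleep
  position 14–16: map ask sleep
  position 26–28: map ask sleep
  position 47–49: map ask sleep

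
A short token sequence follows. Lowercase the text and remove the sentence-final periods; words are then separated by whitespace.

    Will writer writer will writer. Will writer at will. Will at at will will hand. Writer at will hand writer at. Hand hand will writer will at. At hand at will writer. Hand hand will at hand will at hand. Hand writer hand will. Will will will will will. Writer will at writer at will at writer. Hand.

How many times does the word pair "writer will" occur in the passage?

4

Scanning the 57 overlapping bigram windows for "writer will":
  position 3–4: writer will
  position 5–6: writer will
  position 25–26: writer will
  position 50–51: writer will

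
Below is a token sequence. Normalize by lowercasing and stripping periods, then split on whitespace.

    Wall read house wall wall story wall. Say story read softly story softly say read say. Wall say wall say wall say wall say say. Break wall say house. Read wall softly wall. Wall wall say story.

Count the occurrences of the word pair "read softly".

Scanning the 36 overlapping bigram windows for "read softly":
  position 10–11: read softly

1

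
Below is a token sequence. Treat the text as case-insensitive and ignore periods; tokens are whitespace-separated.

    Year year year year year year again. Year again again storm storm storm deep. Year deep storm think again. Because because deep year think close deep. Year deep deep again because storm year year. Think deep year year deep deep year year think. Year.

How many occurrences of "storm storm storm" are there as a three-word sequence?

1

Scanning the 42 overlapping trigram windows for "storm storm storm":
  position 11–13: storm storm storm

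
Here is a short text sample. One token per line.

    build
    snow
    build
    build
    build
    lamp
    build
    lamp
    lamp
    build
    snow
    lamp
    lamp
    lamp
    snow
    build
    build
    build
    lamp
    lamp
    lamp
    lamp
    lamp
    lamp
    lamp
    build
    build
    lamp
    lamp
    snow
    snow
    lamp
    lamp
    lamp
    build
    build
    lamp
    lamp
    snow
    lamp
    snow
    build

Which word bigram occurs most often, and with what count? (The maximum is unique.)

Bigram frequencies (highest first):
  lamp lamp: 13
  build build: 6
  build lamp: 5
  lamp build: 4
  lamp snow: 4
  snow build: 3
  … (3 more, each ≤ 3)

"lamp lamp", 13 times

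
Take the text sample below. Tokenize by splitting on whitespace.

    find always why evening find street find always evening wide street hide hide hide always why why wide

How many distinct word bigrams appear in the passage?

14

18 tokens → 17 bigram windows in total.
Repeated bigrams (each contributes count−1 duplicates):
  always why: 2
  find always: 2
  hide hide: 2
3 duplicate windows → 17 − 3 = 14 distinct.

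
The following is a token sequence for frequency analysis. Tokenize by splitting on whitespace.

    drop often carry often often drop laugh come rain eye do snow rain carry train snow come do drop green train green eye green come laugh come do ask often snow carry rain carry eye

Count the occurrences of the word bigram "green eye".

1

Scanning the 34 overlapping bigram windows for "green eye":
  position 22–23: green eye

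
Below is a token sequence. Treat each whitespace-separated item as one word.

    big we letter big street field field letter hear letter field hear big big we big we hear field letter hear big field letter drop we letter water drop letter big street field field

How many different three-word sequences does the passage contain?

28

34 tokens → 32 trigram windows in total.
Repeated trigrams (each contributes count−1 duplicates):
  big street field: 2
  field letter hear: 2
  letter big street: 2
  street field field: 2
4 duplicate windows → 32 − 4 = 28 distinct.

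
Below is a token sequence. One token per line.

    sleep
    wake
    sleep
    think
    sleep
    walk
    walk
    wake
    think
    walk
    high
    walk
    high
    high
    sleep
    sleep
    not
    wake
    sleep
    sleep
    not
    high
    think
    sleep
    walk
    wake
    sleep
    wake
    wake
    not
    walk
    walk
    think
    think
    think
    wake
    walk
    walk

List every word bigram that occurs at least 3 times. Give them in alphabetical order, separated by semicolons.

Bigram counts meeting the condition (at least 3 times):
  wake sleep: 3
  walk walk: 3

wake sleep; walk walk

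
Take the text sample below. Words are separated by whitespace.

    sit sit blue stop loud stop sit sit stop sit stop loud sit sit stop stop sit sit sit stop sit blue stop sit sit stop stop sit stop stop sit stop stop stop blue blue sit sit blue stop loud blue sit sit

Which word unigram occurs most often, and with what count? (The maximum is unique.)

Unigram frequencies (highest first):
  sit: 19
  stop: 16
  blue: 6
  loud: 3

"sit", 19 times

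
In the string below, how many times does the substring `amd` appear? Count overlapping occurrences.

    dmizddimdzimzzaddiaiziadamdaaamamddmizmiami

Sliding a length-3 window over the 43 characters (41 positions):
  position 25–27: amd
  position 32–34: amd

2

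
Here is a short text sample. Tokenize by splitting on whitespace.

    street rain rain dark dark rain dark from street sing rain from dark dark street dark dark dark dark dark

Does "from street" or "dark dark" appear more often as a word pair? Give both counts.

"dark dark" (6 vs 1)

"from street": 1 occurrence
"dark dark": 6 occurrences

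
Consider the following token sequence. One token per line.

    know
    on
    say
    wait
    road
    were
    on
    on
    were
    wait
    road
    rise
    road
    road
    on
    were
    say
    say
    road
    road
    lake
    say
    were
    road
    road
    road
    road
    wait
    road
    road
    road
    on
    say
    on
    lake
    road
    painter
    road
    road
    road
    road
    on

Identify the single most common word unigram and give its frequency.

Unigram frequencies (highest first):
  road: 18
  on: 7
  say: 5
  were: 4
  wait: 3
  lake: 2
  … (3 more, each ≤ 1)

"road", 18 times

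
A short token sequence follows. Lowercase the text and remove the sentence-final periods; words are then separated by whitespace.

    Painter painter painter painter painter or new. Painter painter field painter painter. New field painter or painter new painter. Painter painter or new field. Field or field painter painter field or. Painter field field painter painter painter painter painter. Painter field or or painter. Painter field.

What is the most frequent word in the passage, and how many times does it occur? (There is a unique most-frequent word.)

Unigram frequencies (highest first):
  painter: 25
  field: 10
  or: 7
  new: 4

"painter", 25 times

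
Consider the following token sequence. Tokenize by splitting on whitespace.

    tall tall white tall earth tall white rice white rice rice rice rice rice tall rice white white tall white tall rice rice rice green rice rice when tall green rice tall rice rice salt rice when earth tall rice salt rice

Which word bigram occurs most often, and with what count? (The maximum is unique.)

"rice rice", 8 times

Bigram frequencies (highest first):
  rice rice: 8
  tall rice: 4
  tall white: 3
  white tall: 3
  earth tall: 2
  white rice: 2
  … (13 more, each ≤ 2)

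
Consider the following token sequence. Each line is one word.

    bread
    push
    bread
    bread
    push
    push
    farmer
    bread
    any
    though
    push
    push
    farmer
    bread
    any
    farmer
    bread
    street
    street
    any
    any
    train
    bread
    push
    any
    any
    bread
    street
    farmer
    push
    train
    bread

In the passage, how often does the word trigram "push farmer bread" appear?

Scanning the 30 overlapping trigram windows for "push farmer bread":
  position 6–8: push farmer bread
  position 12–14: push farmer bread

2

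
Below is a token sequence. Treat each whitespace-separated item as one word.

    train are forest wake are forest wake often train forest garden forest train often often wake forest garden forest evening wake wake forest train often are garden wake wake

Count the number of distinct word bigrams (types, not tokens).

29 tokens → 28 bigram windows in total.
Repeated bigrams (each contributes count−1 duplicates):
  are forest: 2
  forest garden: 2
  forest train: 2
  forest wake: 2
  garden forest: 2
  train often: 2
  wake forest: 2
  wake wake: 2
8 duplicate windows → 28 − 8 = 20 distinct.

20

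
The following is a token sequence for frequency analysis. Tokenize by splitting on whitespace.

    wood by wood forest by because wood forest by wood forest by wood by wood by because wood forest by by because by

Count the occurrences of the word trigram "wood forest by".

4

Scanning the 21 overlapping trigram windows for "wood forest by":
  position 3–5: wood forest by
  position 7–9: wood forest by
  position 10–12: wood forest by
  position 18–20: wood forest by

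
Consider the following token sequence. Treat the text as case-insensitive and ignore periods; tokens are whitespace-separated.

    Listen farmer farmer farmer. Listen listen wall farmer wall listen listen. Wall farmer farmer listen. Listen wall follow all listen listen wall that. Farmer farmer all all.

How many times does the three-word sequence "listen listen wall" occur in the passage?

Scanning the 25 overlapping trigram windows for "listen listen wall":
  position 5–7: listen listen wall
  position 10–12: listen listen wall
  position 15–17: listen listen wall
  position 20–22: listen listen wall

4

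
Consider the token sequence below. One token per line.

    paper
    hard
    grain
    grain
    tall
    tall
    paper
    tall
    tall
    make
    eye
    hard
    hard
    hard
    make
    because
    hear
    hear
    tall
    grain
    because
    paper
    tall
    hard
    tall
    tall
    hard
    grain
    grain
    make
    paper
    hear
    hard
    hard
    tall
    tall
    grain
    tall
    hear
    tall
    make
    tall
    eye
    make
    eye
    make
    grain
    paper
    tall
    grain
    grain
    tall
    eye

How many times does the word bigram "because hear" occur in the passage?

1

Scanning the 52 overlapping bigram windows for "because hear":
  position 16–17: because hear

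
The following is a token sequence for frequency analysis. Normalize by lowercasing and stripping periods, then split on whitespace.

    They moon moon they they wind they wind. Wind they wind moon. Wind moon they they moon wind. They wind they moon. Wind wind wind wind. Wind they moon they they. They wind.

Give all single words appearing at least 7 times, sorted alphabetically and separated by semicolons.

Unigram counts meeting the condition (at least 7 times):
  moon: 7
  they: 13
  wind: 13

moon; they; wind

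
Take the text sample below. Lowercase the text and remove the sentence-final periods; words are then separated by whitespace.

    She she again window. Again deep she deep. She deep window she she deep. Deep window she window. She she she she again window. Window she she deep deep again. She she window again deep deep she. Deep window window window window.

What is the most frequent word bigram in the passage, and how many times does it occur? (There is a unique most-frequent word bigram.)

"she she", 7 times

Bigram frequencies (highest first):
  she she: 7
  she deep: 5
  window she: 4
  window window: 4
  deep she: 3
  deep window: 3
  … (8 more, each ≤ 3)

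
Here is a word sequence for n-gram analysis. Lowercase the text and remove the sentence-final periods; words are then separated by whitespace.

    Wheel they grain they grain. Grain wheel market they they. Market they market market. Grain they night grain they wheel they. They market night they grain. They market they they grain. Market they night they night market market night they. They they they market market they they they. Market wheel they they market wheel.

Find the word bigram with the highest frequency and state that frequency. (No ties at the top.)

"they they", 9 times

Bigram frequencies (highest first):
  they they: 9
  they market: 7
  market they: 5
  they grain: 4
  grain they: 4
  wheel they: 3
  … (13 more, each ≤ 3)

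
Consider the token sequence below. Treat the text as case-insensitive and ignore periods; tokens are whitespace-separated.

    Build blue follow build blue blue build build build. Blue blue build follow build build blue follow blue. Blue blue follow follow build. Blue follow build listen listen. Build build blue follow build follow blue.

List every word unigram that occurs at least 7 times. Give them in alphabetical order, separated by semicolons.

Unigram counts meeting the condition (at least 7 times):
  blue: 12
  build: 13
  follow: 8

blue; build; follow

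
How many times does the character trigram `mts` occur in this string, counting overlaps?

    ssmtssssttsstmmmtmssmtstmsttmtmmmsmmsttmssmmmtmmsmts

Sliding a length-3 window over the 52 characters (50 positions):
  position 3–5: mts
  position 21–23: mts
  position 50–52: mts

3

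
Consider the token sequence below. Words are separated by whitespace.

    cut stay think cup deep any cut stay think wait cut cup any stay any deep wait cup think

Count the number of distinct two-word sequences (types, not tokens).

19 tokens → 18 bigram windows in total.
Repeated bigrams (each contributes count−1 duplicates):
  cut stay: 2
  stay think: 2
2 duplicate windows → 18 − 2 = 16 distinct.

16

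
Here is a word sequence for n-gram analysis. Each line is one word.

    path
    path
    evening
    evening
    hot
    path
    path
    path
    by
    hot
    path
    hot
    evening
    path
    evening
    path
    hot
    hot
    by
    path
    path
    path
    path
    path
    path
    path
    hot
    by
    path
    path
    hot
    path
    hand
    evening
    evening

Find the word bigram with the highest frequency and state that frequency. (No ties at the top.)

Bigram frequencies (highest first):
  path path: 10
  path hot: 4
  hot path: 3
  path evening: 2
  evening evening: 2
  evening path: 2
  … (9 more, each ≤ 2)

"path path", 10 times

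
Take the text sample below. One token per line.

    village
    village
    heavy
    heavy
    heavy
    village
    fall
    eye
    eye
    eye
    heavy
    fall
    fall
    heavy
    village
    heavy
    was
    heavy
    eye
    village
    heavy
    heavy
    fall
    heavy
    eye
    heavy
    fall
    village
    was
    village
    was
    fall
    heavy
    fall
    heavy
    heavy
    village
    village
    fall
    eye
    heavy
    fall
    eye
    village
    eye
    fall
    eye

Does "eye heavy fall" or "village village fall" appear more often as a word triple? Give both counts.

"eye heavy fall" (3 vs 1)

"eye heavy fall": 3 occurrences
"village village fall": 1 occurrence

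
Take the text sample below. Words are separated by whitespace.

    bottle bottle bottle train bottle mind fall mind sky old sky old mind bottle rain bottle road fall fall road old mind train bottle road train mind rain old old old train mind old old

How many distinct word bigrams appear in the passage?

35 tokens → 34 bigram windows in total.
Repeated bigrams (each contributes count−1 duplicates):
  old old: 3
  bottle bottle: 2
  bottle road: 2
  old mind: 2
  sky old: 2
  train bottle: 2
  train mind: 2
8 duplicate windows → 34 − 8 = 26 distinct.

26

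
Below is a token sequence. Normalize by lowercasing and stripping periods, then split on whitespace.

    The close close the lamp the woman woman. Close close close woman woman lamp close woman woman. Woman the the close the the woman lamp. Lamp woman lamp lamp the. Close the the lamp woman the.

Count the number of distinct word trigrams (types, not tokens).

30

36 tokens → 34 trigram windows in total.
Repeated trigrams (each contributes count−1 duplicates):
  close the the: 2
  close woman woman: 2
  the close the: 2
  woman lamp lamp: 2
4 duplicate windows → 34 − 4 = 30 distinct.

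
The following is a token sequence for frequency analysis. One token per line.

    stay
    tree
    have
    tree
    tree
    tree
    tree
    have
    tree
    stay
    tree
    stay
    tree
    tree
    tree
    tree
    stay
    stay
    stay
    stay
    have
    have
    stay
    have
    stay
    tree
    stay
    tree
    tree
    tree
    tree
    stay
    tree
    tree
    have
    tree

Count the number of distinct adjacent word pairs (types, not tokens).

36 tokens → 35 bigram windows in total.
Repeated bigrams (each contributes count−1 duplicates):
  tree tree: 10
  stay tree: 6
  tree stay: 5
  have tree: 3
  stay stay: 3
  tree have: 3
  have stay: 2
  stay have: 2
26 duplicate windows → 35 − 26 = 9 distinct.

9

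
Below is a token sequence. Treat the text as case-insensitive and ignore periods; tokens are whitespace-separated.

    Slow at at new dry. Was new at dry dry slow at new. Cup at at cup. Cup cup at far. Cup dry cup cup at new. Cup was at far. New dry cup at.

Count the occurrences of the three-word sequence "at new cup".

2

Scanning the 33 overlapping trigram windows for "at new cup":
  position 12–14: at new cup
  position 26–28: at new cup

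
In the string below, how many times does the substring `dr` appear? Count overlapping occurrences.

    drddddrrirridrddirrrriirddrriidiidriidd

Sliding a length-2 window over the 39 characters (38 positions):
  position 1–2: dr
  position 6–7: dr
  position 13–14: dr
  position 26–27: dr
  position 34–35: dr

5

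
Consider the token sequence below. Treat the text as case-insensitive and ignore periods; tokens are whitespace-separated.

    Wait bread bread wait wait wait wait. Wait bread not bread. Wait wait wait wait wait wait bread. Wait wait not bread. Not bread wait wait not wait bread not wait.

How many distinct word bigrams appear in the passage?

8

31 tokens → 30 bigram windows in total.
Repeated bigrams (each contributes count−1 duplicates):
  wait wait: 11
  bread wait: 4
  wait bread: 4
  bread not: 3
  not bread: 3
  not wait: 2
  wait not: 2
22 duplicate windows → 30 − 22 = 8 distinct.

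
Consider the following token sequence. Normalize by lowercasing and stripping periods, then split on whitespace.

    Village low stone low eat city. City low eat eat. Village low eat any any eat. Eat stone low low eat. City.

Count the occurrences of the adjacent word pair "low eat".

Scanning the 21 overlapping bigram windows for "low eat":
  position 4–5: low eat
  position 8–9: low eat
  position 12–13: low eat
  position 20–21: low eat

4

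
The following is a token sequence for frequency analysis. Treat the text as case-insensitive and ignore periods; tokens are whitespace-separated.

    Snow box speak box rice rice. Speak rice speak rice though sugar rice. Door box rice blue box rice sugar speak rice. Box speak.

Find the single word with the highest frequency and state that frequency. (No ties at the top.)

"rice", 8 times

Unigram frequencies (highest first):
  rice: 8
  box: 5
  speak: 5
  sugar: 2
  snow: 1
  though: 1
  … (2 more, each ≤ 1)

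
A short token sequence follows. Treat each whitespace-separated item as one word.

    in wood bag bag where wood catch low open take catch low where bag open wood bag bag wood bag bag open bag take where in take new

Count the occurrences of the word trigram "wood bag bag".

3

Scanning the 26 overlapping trigram windows for "wood bag bag":
  position 2–4: wood bag bag
  position 16–18: wood bag bag
  position 19–21: wood bag bag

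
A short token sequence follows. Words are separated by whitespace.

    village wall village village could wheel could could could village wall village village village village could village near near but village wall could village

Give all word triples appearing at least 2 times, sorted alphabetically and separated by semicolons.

village village could; village village village; village wall village; wall village village

Trigram counts meeting the condition (at least 2 times):
  village village could: 2
  village village village: 2
  village wall village: 2
  wall village village: 2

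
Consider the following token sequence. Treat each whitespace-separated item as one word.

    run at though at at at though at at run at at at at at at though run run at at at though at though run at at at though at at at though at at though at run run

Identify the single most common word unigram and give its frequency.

"at", 25 times

Unigram frequencies (highest first):
  at: 25
  though: 8
  run: 7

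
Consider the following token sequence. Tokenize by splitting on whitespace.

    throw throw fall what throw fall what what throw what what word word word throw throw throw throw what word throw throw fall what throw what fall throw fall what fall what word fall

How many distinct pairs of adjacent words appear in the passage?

34 tokens → 33 bigram windows in total.
Repeated bigrams (each contributes count−1 duplicates):
  fall what: 5
  throw throw: 5
  throw fall: 4
  throw what: 3
  what throw: 3
  what word: 3
  what fall: 2
  what what: 2
  … (2 more repeated)
21 duplicate windows → 33 − 21 = 12 distinct.

12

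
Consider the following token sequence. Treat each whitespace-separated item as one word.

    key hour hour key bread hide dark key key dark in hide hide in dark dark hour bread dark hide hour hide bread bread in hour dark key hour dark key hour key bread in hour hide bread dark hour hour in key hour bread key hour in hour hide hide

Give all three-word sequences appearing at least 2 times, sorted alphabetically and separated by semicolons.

Trigram counts meeting the condition (at least 2 times):
  bread in hour: 2
  dark key hour: 2
  hour dark key: 2
  hour hide bread: 2
  hour key bread: 2
  in hour hide: 2

bread in hour; dark key hour; hour dark key; hour hide bread; hour key bread; in hour hide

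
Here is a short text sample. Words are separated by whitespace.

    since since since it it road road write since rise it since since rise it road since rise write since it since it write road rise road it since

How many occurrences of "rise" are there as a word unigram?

Scanning the 29 tokens for "rise":
  position 10: rise
  position 14: rise
  position 18: rise
  position 26: rise

4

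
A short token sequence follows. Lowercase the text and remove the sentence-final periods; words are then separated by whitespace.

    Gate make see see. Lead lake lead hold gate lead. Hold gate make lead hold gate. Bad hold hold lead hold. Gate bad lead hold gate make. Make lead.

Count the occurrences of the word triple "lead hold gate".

Scanning the 27 overlapping trigram windows for "lead hold gate":
  position 7–9: lead hold gate
  position 10–12: lead hold gate
  position 14–16: lead hold gate
  position 20–22: lead hold gate
  position 24–26: lead hold gate

5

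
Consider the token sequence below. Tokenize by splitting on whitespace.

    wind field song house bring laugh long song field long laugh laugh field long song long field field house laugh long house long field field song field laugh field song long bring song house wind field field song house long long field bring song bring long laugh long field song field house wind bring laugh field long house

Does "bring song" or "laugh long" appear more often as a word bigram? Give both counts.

"laugh long" (3 vs 2)

"bring song": 2 occurrences
"laugh long": 3 occurrences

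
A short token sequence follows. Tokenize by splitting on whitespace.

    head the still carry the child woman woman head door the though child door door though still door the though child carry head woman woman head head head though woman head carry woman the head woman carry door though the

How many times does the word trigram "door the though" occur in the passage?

2

Scanning the 38 overlapping trigram windows for "door the though":
  position 10–12: door the though
  position 18–20: door the though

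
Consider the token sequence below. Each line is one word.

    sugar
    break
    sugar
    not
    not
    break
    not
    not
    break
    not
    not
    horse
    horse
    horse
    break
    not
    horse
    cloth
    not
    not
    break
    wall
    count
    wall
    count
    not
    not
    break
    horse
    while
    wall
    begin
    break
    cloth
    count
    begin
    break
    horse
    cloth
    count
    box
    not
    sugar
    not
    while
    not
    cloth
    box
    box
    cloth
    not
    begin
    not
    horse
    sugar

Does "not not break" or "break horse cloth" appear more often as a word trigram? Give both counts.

"not not break" (4 vs 1)

"not not break": 4 occurrences
"break horse cloth": 1 occurrence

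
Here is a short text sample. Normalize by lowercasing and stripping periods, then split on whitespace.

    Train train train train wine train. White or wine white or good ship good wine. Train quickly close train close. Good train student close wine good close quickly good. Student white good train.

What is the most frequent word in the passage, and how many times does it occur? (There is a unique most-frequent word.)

Unigram frequencies (highest first):
  train: 9
  good: 6
  wine: 4
  close: 4
  white: 3
  or: 2
  … (3 more, each ≤ 2)

"train", 9 times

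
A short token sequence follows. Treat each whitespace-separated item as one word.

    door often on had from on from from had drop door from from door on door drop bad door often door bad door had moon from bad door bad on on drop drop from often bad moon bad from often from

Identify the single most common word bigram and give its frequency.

"bad door", 3 times

Bigram frequencies (highest first):
  bad door: 3
  door often: 2
  from from: 2
  door bad: 2
  from often: 2
  often on: 1
  … (28 more, each ≤ 1)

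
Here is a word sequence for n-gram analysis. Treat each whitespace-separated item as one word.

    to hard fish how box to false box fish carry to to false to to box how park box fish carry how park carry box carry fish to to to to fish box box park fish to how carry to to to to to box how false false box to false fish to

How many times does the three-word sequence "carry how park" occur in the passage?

Scanning the 51 overlapping trigram windows for "carry how park":
  position 21–23: carry how park

1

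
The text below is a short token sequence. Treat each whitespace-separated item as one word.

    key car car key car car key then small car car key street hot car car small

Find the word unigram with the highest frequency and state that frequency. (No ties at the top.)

Unigram frequencies (highest first):
  car: 8
  key: 4
  small: 2
  then: 1
  street: 1
  hot: 1

"car", 8 times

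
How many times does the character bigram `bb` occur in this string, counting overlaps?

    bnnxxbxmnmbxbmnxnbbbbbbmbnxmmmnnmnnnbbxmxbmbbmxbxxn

7

Sliding a length-2 window over the 51 characters (50 positions):
  position 18–19: bb
  position 19–20: bb
  position 20–21: bb
  position 21–22: bb
  position 22–23: bb
  position 37–38: bb
  position 44–45: bb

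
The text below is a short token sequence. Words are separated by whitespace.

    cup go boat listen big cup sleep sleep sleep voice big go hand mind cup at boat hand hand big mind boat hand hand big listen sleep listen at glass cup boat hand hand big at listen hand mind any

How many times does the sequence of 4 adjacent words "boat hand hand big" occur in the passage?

Scanning the 37 overlapping 4-gram windows for "boat hand hand big":
  position 17–20: boat hand hand big
  position 22–25: boat hand hand big
  position 32–35: boat hand hand big

3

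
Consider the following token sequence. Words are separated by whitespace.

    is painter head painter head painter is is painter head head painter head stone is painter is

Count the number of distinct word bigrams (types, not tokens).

8

17 tokens → 16 bigram windows in total.
Repeated bigrams (each contributes count−1 duplicates):
  painter head: 4
  head painter: 3
  is painter: 3
  painter is: 2
8 duplicate windows → 16 − 8 = 8 distinct.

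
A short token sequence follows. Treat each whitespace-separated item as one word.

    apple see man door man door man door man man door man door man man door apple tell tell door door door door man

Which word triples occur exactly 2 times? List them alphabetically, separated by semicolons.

Trigram counts meeting the condition (exactly 2 times):
  door door door: 2
  door man man: 2
  man man door: 2

door door door; door man man; man man door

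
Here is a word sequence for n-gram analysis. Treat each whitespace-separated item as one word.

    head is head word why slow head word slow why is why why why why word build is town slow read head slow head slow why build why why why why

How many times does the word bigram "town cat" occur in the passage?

Scanning the 30 overlapping bigram windows for "town cat":
  (none found)

0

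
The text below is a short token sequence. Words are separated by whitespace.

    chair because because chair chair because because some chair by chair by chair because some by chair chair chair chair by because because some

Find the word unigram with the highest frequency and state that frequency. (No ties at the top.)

"chair", 10 times

Unigram frequencies (highest first):
  chair: 10
  because: 7
  by: 4
  some: 3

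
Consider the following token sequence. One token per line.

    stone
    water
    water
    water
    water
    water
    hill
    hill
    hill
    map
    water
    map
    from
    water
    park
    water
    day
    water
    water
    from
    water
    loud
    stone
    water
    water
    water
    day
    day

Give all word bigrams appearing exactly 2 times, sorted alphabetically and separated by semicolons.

Bigram counts meeting the condition (exactly 2 times):
  from water: 2
  hill hill: 2
  stone water: 2
  water day: 2

from water; hill hill; stone water; water day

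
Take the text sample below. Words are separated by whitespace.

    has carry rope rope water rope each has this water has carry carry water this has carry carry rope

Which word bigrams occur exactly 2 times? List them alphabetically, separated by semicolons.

carry carry; carry rope

Bigram counts meeting the condition (exactly 2 times):
  carry carry: 2
  carry rope: 2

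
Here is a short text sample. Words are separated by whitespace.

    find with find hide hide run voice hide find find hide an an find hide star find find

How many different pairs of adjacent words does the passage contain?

18 tokens → 17 bigram windows in total.
Repeated bigrams (each contributes count−1 duplicates):
  find hide: 3
  find find: 2
3 duplicate windows → 17 − 3 = 14 distinct.

14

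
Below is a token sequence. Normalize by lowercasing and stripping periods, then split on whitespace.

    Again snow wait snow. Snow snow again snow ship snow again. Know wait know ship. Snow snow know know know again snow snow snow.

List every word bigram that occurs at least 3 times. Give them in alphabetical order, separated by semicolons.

again snow; snow snow

Bigram counts meeting the condition (at least 3 times):
  again snow: 3
  snow snow: 5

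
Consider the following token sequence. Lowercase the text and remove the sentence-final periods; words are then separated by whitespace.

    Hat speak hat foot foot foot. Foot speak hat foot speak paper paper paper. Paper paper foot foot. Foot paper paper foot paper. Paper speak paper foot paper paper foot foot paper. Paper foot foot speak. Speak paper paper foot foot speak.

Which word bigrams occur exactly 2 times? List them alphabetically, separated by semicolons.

hat foot; speak hat

Bigram counts meeting the condition (exactly 2 times):
  hat foot: 2
  speak hat: 2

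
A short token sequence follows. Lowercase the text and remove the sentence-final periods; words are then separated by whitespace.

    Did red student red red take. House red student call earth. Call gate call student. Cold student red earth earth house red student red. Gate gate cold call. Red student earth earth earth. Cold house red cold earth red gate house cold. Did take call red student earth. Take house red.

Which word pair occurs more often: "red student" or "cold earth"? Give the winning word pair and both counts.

"red student": 5 occurrences
"cold earth": 1 occurrence

"red student" (5 vs 1)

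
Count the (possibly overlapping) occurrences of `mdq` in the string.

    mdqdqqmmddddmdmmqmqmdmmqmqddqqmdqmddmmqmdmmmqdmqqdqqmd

2

Sliding a length-3 window over the 54 characters (52 positions):
  position 1–3: mdq
  position 31–33: mdq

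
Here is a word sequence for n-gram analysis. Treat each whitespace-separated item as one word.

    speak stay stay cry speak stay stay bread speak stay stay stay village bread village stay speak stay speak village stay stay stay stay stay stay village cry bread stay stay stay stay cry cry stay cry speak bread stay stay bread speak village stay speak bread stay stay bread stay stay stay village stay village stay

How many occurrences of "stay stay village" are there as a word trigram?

3

Scanning the 55 overlapping trigram windows for "stay stay village":
  position 11–13: stay stay village
  position 25–27: stay stay village
  position 52–54: stay stay village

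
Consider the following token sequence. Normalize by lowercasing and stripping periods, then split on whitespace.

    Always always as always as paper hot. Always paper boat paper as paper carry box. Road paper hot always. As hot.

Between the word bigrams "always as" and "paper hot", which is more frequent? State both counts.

"always as": 3 occurrences
"paper hot": 2 occurrences

"always as" (3 vs 2)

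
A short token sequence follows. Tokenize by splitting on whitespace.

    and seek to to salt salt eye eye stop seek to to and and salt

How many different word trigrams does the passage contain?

12

15 tokens → 13 trigram windows in total.
Repeated trigrams (each contributes count−1 duplicates):
  seek to to: 2
1 duplicate windows → 13 − 1 = 12 distinct.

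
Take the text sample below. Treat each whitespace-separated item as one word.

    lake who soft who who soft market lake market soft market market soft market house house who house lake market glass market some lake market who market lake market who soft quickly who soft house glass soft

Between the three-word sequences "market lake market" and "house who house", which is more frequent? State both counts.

"market lake market" (2 vs 1)

"market lake market": 2 occurrences
"house who house": 1 occurrence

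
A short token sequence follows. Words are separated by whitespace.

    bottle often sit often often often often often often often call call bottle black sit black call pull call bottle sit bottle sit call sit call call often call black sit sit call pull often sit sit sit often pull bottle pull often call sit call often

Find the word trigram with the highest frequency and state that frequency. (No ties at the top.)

"often often often", 5 times

Trigram frequencies (highest first):
  often often often: 5
  call sit call: 2
  bottle often sit: 1
  often sit often: 1
  sit often often: 1
  often often call: 1
  … (34 more, each ≤ 1)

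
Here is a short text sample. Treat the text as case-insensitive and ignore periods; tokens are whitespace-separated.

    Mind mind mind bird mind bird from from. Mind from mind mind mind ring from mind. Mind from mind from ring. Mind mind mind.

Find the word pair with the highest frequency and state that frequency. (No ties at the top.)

Bigram frequencies (highest first):
  mind mind: 7
  from mind: 4
  mind from: 3
  mind bird: 2
  bird mind: 1
  bird from: 1
  … (5 more, each ≤ 1)

"mind mind", 7 times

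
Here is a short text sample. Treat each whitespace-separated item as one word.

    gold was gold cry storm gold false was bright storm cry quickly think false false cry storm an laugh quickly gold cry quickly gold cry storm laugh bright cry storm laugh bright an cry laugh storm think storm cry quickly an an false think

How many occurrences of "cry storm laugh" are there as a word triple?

2

Scanning the 42 overlapping trigram windows for "cry storm laugh":
  position 25–27: cry storm laugh
  position 29–31: cry storm laugh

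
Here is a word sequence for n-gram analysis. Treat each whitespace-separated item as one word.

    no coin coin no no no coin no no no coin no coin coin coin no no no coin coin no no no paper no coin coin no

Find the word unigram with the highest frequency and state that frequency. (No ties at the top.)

"no", 16 times

Unigram frequencies (highest first):
  no: 16
  coin: 11
  paper: 1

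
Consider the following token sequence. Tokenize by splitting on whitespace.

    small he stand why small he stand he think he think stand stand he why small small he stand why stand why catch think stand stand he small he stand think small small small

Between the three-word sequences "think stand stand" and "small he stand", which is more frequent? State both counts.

"small he stand" (4 vs 2)

"think stand stand": 2 occurrences
"small he stand": 4 occurrences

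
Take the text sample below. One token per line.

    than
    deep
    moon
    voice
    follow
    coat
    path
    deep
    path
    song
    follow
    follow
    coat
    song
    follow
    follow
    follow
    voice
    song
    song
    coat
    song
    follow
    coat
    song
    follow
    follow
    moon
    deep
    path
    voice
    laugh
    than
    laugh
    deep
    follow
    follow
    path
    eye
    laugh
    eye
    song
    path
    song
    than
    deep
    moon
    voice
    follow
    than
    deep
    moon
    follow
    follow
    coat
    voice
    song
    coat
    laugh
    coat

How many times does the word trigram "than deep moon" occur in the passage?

3

Scanning the 58 overlapping trigram windows for "than deep moon":
  position 1–3: than deep moon
  position 45–47: than deep moon
  position 50–52: than deep moon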